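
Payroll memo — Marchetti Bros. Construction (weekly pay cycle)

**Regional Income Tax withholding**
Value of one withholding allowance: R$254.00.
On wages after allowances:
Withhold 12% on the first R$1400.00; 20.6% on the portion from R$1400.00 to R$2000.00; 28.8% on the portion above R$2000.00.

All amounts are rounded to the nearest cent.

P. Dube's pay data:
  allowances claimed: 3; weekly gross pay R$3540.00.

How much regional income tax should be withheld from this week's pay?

R$515.66

Regional Income Tax: taxable = R$3540.00 − 3×R$254.00 = R$2778.00
  R$291.60 + 28.8% × (R$2778.00 − R$2000.00) = R$291.60 + 28.8% × R$778.00 = R$515.66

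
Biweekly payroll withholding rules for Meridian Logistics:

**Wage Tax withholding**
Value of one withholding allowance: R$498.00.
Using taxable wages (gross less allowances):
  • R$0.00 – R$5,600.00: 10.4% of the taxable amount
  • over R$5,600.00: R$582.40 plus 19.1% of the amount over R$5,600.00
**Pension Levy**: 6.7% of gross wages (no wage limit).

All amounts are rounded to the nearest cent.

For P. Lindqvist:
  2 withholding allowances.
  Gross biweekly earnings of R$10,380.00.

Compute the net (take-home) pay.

R$8,379.40

Wage Tax: taxable = R$10,380.00 − 2×R$498.00 = R$9,384.00
  R$582.40 + 19.1% × (R$9,384.00 − R$5,600.00) = R$582.40 + 19.1% × R$3,784.00 = R$1,305.14
Pension Levy: 6.7% × R$10,380.00 = R$695.46
Total withheld: R$1,305.14 + R$695.46 = R$2,000.60
Net pay: R$10,380.00 − R$2,000.60 = R$8,379.40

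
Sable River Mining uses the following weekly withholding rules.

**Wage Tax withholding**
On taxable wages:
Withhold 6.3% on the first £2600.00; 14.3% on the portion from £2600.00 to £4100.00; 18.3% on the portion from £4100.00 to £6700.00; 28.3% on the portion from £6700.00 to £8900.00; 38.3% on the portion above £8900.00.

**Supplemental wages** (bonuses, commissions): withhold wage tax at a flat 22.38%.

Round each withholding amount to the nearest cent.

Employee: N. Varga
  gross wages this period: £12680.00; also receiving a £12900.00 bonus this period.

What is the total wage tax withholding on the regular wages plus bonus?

£5811.46

Wage Tax: taxable = £12680.00
  £1476.70 + 38.3% × (£12680.00 − £8900.00) = £1476.70 + 38.3% × £3780.00 = £2924.44
Supplemental (22.38% flat on bonus): 22.38% × £12900.00 = £2887.02
Total wage tax: £2924.44 + £2887.02 = £5811.46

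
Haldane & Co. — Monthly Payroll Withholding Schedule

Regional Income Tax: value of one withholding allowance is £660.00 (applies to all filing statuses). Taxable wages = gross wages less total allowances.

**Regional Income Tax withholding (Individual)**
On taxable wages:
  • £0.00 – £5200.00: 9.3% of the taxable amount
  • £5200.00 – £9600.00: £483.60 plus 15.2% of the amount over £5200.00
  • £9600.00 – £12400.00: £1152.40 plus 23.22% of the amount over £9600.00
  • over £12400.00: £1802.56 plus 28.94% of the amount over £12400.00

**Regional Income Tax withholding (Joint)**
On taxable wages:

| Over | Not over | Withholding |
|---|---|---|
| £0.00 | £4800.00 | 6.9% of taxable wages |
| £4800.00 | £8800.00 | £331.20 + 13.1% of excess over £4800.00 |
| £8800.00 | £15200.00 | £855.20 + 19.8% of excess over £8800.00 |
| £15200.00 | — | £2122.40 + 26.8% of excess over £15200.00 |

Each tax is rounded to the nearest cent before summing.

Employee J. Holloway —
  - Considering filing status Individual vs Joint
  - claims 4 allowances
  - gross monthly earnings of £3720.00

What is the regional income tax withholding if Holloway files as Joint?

£74.52

Regional Income Tax (Joint): taxable = £3720.00 − 4×£660.00 = £1080.00
  6.9% × £1080.00 = £74.52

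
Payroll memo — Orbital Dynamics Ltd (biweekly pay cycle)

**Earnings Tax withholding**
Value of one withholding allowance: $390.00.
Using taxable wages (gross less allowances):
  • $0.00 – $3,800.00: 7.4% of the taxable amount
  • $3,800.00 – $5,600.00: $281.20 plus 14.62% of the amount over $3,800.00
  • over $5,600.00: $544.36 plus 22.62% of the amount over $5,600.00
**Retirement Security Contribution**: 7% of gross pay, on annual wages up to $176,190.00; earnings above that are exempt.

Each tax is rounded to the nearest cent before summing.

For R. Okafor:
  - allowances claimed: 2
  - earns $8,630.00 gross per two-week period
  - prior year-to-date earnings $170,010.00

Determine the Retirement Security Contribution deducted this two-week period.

$432.60

Retirement Security Contribution: cap $176,190.00 − YTD $170,010.00 = $6,180.00 subject; 7% × $6,180.00 = $432.60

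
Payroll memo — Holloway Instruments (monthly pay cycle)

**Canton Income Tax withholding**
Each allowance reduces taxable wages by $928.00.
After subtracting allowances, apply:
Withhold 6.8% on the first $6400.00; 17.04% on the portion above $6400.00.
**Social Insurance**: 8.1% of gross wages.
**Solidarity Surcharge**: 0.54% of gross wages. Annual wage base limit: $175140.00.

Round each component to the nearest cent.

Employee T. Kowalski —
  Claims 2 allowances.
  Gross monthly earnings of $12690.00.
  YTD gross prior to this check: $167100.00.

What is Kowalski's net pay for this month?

Canton Income Tax: taxable = $12690.00 − 2×$928.00 = $10834.00
  $435.20 + 17.04% × ($10834.00 − $6400.00) = $435.20 + 17.04% × $4434.00 = $1190.75
Social Insurance: 8.1% × $12690.00 = $1027.89
Solidarity Surcharge: cap $175140.00 − YTD $167100.00 = $8040.00 subject; 0.54% × $8040.00 = $43.42
Total withheld: $1190.75 + $1027.89 + $43.42 = $2262.06
Net pay: $12690.00 − $2262.06 = $10427.94

$10427.94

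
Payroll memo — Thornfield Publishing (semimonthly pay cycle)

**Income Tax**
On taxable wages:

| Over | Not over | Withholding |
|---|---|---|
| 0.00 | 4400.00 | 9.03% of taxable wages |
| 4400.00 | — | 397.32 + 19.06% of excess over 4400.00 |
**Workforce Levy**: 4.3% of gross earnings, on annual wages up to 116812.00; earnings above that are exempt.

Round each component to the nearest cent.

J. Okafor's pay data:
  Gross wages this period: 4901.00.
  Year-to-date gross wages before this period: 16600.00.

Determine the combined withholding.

703.55

Income Tax: taxable = 4901.00
  397.32 + 19.06% × (4901.00 − 4400.00) = 397.32 + 19.06% × 501.00 = 492.81
Workforce Levy: 4.3% × 4901.00 = 210.74
Total: 492.81 + 210.74 = 703.55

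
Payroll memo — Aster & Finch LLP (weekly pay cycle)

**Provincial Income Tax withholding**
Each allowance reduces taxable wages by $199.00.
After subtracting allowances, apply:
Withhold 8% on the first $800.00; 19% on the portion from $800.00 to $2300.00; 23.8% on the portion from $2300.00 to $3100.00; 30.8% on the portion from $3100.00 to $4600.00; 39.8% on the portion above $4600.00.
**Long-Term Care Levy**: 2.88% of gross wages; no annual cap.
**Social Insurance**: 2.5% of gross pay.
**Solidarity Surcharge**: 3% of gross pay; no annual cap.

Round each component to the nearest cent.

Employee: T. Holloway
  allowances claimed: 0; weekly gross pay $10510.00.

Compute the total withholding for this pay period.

Provincial Income Tax: taxable = $10510.00
  $1001.40 + 39.8% × ($10510.00 − $4600.00) = $1001.40 + 39.8% × $5910.00 = $3353.58
Long-Term Care Levy: 2.88% × $10510.00 = $302.69
Social Insurance: 2.5% × $10510.00 = $262.75
Solidarity Surcharge: 3% × $10510.00 = $315.30
Total: $3353.58 + $302.69 + $262.75 + $315.30 = $4234.32

$4234.32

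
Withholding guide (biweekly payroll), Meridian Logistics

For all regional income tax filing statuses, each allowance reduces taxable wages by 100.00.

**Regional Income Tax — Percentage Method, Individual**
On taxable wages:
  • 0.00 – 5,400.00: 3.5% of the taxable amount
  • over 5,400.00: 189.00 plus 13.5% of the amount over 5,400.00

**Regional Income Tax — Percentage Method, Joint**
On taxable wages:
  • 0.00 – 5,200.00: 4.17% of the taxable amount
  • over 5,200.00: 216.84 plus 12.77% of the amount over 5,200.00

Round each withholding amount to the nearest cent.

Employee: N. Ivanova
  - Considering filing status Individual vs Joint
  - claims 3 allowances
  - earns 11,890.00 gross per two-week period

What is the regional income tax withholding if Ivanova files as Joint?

Regional Income Tax (Joint): taxable = 11,890.00 − 3×100.00 = 11,590.00
  216.84 + 12.77% × (11,590.00 − 5,200.00) = 216.84 + 12.77% × 6,390.00 = 1,032.84

1,032.84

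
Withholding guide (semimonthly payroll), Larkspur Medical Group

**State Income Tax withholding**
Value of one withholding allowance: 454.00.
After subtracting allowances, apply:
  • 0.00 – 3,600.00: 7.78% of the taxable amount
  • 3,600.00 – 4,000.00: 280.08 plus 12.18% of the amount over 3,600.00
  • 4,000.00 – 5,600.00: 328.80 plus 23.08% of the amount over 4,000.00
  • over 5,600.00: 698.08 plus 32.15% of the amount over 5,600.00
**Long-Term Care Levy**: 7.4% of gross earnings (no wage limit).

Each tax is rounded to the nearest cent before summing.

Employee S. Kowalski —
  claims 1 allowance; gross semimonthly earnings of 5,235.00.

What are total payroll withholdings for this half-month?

State Income Tax: taxable = 5,235.00 − 1×454.00 = 4,781.00
  328.80 + 23.08% × (4,781.00 − 4,000.00) = 328.80 + 23.08% × 781.00 = 509.05
Long-Term Care Levy: 7.4% × 5,235.00 = 387.39
Total: 509.05 + 387.39 = 896.44

896.44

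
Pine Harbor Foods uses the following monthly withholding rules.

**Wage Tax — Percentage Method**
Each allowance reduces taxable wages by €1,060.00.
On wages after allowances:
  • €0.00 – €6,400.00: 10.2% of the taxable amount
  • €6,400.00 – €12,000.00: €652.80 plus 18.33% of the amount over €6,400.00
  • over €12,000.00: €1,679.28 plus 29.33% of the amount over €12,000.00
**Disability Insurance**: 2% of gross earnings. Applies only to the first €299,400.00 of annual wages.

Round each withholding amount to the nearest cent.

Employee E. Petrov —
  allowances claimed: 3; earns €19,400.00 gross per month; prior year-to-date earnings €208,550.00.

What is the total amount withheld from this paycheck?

€3,305.01

Wage Tax: taxable = €19,400.00 − 3×€1,060.00 = €16,220.00
  €1,679.28 + 29.33% × (€16,220.00 − €12,000.00) = €1,679.28 + 29.33% × €4,220.00 = €2,917.01
Disability Insurance: 2% × €19,400.00 = €388.00
Total: €2,917.01 + €388.00 = €3,305.01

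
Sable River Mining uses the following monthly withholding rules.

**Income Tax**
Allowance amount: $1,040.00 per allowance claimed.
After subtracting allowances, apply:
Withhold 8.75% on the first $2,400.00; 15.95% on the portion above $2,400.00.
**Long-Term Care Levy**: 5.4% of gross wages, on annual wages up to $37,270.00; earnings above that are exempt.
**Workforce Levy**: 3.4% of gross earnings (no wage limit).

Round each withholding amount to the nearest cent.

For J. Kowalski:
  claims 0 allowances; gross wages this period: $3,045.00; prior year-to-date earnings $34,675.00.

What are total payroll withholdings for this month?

Income Tax: taxable = $3,045.00
  $210.00 + 15.95% × ($3,045.00 − $2,400.00) = $210.00 + 15.95% × $645.00 = $312.88
Long-Term Care Levy: cap $37,270.00 − YTD $34,675.00 = $2,595.00 subject; 5.4% × $2,595.00 = $140.13
Workforce Levy: 3.4% × $3,045.00 = $103.53
Total: $312.88 + $140.13 + $103.53 = $556.54

$556.54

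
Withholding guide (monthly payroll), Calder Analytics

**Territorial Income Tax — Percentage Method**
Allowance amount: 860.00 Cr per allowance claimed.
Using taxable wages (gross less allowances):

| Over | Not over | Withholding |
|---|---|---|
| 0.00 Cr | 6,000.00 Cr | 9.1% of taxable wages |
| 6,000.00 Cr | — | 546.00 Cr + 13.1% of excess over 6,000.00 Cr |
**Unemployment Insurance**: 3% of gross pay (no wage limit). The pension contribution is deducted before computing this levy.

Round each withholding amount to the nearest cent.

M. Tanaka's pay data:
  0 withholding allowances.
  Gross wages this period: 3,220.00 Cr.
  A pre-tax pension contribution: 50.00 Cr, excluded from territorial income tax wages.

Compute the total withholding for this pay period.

383.57 Cr

Territorial Income Tax: taxable = 3,220.00 Cr − 50.00 Cr = 3,170.00 Cr
  9.1% × 3,170.00 Cr = 288.47 Cr
Unemployment Insurance: 3% × 3,170.00 Cr = 95.10 Cr
Total: 288.47 Cr + 95.10 Cr = 383.57 Cr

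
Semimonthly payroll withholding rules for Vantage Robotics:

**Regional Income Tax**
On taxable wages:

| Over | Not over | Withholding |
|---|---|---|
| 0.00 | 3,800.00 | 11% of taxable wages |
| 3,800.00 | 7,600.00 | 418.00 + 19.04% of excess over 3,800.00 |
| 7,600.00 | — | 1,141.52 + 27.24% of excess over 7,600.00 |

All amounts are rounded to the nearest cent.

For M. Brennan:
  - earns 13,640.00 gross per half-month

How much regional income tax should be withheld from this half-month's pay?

2,786.82

Regional Income Tax: taxable = 13,640.00
  1,141.52 + 27.24% × (13,640.00 − 7,600.00) = 1,141.52 + 27.24% × 6,040.00 = 2,786.82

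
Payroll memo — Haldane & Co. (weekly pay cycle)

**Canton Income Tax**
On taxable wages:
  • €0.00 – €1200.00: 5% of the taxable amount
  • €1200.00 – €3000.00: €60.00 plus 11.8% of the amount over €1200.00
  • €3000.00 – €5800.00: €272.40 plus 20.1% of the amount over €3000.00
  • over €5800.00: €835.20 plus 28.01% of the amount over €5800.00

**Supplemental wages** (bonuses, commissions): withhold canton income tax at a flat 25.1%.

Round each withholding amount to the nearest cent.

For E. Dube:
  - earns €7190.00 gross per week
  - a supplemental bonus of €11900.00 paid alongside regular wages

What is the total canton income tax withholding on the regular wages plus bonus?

€4211.44

Canton Income Tax: taxable = €7190.00
  €835.20 + 28.01% × (€7190.00 − €5800.00) = €835.20 + 28.01% × €1390.00 = €1224.54
Supplemental (25.1% flat on bonus): 25.1% × €11900.00 = €2986.90
Total canton income tax: €1224.54 + €2986.90 = €4211.44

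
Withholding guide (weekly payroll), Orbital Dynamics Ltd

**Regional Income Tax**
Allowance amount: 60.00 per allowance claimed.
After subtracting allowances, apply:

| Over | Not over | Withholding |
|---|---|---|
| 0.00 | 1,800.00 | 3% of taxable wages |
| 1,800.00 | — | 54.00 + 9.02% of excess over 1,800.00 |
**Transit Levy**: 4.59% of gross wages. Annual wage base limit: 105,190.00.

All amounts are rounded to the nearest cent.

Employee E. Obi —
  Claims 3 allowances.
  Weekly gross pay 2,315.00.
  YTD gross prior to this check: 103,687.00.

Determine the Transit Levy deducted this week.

Transit Levy: cap 105,190.00 − YTD 103,687.00 = 1,503.00 subject; 4.59% × 1,503.00 = 68.99

68.99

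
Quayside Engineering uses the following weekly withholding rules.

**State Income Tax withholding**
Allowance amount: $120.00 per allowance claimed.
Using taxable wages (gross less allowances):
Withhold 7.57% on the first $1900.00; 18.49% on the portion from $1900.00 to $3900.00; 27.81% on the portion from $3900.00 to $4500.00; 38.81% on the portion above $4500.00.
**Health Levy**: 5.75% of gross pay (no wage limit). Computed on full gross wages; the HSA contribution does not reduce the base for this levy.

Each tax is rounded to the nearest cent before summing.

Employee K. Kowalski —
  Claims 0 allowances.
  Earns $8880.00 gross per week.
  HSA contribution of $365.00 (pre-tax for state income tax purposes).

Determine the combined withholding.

$2749.31

State Income Tax: taxable = $8880.00 − $365.00 = $8515.00
  $680.49 + 38.81% × ($8515.00 − $4500.00) = $680.49 + 38.81% × $4015.00 = $2238.71
Health Levy: 5.75% × $8880.00 = $510.60
Total: $2238.71 + $510.60 = $2749.31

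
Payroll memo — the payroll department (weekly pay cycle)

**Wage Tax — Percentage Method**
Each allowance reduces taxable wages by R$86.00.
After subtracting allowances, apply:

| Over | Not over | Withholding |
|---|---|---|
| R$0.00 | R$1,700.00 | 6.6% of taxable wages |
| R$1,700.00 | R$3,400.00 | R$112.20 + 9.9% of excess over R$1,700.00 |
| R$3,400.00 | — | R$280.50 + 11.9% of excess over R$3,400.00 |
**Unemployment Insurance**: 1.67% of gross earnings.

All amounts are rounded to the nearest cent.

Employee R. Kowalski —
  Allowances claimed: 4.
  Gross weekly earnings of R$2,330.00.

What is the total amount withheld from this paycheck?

R$179.42

Wage Tax: taxable = R$2,330.00 − 4×R$86.00 = R$1,986.00
  R$112.20 + 9.9% × (R$1,986.00 − R$1,700.00) = R$112.20 + 9.9% × R$286.00 = R$140.51
Unemployment Insurance: 1.67% × R$2,330.00 = R$38.91
Total: R$140.51 + R$38.91 = R$179.42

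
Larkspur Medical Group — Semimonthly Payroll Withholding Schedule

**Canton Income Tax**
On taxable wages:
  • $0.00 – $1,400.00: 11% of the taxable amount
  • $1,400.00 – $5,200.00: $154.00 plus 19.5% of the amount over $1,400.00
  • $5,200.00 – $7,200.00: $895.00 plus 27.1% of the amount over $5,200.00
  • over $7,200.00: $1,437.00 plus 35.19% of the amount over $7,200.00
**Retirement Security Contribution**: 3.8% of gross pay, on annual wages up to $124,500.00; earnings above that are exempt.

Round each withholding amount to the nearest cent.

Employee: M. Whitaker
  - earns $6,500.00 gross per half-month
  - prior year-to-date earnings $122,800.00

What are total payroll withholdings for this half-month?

$1,311.90

Canton Income Tax: taxable = $6,500.00
  $895.00 + 27.1% × ($6,500.00 − $5,200.00) = $895.00 + 27.1% × $1,300.00 = $1,247.30
Retirement Security Contribution: cap $124,500.00 − YTD $122,800.00 = $1,700.00 subject; 3.8% × $1,700.00 = $64.60
Total: $1,247.30 + $64.60 = $1,311.90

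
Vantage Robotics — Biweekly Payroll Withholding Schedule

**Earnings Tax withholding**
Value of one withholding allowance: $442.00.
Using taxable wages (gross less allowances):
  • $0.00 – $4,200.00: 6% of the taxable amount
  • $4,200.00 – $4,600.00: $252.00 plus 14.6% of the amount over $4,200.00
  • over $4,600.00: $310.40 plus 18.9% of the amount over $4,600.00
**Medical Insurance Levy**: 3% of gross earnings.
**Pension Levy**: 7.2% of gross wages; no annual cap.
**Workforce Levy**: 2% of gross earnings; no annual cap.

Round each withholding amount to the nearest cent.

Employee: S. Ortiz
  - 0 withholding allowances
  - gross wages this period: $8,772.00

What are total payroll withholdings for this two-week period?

Earnings Tax: taxable = $8,772.00
  $310.40 + 18.9% × ($8,772.00 − $4,600.00) = $310.40 + 18.9% × $4,172.00 = $1,098.91
Medical Insurance Levy: 3% × $8,772.00 = $263.16
Pension Levy: 7.2% × $8,772.00 = $631.58
Workforce Levy: 2% × $8,772.00 = $175.44
Total: $1,098.91 + $263.16 + $631.58 + $175.44 = $2,169.09

$2,169.09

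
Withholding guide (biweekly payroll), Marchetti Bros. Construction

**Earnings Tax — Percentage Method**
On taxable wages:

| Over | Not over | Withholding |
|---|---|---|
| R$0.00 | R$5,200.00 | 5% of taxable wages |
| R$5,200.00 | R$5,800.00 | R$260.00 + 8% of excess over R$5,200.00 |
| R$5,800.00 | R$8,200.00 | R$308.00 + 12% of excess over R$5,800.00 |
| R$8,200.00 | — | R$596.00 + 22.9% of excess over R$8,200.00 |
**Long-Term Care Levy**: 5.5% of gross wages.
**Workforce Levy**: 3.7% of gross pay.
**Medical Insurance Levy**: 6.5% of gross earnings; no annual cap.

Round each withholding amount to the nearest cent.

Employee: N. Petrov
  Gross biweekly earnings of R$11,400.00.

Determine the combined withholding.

Earnings Tax: taxable = R$11,400.00
  R$596.00 + 22.9% × (R$11,400.00 − R$8,200.00) = R$596.00 + 22.9% × R$3,200.00 = R$1,328.80
Long-Term Care Levy: 5.5% × R$11,400.00 = R$627.00
Workforce Levy: 3.7% × R$11,400.00 = R$421.80
Medical Insurance Levy: 6.5% × R$11,400.00 = R$741.00
Total: R$1,328.80 + R$627.00 + R$421.80 + R$741.00 = R$3,118.60

R$3,118.60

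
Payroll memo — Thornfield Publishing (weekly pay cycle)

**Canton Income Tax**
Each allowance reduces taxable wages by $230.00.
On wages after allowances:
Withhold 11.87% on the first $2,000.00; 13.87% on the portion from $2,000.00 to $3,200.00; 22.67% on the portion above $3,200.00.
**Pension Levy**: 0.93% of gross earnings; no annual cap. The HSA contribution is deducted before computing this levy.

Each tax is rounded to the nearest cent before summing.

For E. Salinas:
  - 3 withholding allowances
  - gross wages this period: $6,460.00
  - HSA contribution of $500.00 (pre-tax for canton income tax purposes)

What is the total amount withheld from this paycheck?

$928.54

Canton Income Tax: taxable = $6,460.00 − $500.00 − 3×$230.00 = $5,270.00
  $403.84 + 22.67% × ($5,270.00 − $3,200.00) = $403.84 + 22.67% × $2,070.00 = $873.11
Pension Levy: 0.93% × $5,960.00 = $55.43
Total: $873.11 + $55.43 = $928.54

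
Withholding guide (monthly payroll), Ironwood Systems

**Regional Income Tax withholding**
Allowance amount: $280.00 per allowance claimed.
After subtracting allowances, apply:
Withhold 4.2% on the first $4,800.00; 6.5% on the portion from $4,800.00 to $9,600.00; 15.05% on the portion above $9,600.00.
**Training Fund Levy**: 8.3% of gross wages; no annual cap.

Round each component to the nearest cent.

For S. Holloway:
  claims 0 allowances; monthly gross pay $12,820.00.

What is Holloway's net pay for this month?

Regional Income Tax: taxable = $12,820.00
  $513.60 + 15.05% × ($12,820.00 − $9,600.00) = $513.60 + 15.05% × $3,220.00 = $998.21
Training Fund Levy: 8.3% × $12,820.00 = $1,064.06
Total withheld: $998.21 + $1,064.06 = $2,062.27
Net pay: $12,820.00 − $2,062.27 = $10,757.73

$10,757.73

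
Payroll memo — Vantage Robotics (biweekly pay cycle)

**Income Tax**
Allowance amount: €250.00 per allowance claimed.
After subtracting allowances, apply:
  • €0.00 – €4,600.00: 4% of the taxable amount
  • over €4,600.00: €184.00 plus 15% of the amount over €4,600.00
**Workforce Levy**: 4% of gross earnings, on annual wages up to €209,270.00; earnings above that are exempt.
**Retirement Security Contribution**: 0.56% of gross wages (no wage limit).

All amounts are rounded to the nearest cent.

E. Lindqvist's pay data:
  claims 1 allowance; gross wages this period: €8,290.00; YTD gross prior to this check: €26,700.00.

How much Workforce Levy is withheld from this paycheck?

€331.60

Workforce Levy: 4% × €8,290.00 = €331.60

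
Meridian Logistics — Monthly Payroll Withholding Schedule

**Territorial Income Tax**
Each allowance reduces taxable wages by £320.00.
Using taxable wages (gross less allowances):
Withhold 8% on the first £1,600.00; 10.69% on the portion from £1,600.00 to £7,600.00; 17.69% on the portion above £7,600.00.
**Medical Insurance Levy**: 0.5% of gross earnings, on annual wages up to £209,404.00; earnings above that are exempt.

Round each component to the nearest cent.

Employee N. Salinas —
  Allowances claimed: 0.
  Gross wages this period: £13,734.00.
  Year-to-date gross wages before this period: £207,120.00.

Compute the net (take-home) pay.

£11,868.08

Territorial Income Tax: taxable = £13,734.00
  £769.40 + 17.69% × (£13,734.00 − £7,600.00) = £769.40 + 17.69% × £6,134.00 = £1,854.50
Medical Insurance Levy: cap £209,404.00 − YTD £207,120.00 = £2,284.00 subject; 0.5% × £2,284.00 = £11.42
Total withheld: £1,854.50 + £11.42 = £1,865.92
Net pay: £13,734.00 − £1,865.92 = £11,868.08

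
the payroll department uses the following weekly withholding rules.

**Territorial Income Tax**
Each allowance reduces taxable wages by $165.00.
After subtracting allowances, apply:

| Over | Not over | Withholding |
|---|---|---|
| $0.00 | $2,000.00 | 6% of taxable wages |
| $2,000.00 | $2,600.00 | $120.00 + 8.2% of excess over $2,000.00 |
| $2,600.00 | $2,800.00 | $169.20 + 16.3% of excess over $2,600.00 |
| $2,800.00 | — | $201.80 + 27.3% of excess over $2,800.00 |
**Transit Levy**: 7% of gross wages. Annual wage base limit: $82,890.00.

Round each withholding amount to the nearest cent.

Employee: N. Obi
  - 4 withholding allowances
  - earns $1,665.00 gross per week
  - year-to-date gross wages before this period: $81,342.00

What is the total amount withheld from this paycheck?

Territorial Income Tax: taxable = $1,665.00 − 4×$165.00 = $1,005.00
  6% × $1,005.00 = $60.30
Transit Levy: cap $82,890.00 − YTD $81,342.00 = $1,548.00 subject; 7% × $1,548.00 = $108.36
Total: $60.30 + $108.36 = $168.66

$168.66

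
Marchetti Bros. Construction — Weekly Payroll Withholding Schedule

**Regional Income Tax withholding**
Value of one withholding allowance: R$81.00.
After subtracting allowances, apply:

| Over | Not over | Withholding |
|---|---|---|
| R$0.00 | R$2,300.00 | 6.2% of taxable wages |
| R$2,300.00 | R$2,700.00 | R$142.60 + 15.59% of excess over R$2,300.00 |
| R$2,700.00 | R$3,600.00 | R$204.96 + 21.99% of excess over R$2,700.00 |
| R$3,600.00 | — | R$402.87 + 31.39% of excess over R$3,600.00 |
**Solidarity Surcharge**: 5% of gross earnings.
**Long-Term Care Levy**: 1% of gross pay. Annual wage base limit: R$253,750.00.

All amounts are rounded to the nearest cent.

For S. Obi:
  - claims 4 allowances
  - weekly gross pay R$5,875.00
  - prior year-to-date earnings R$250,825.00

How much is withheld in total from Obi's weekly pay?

R$1,338.29

Regional Income Tax: taxable = R$5,875.00 − 4×R$81.00 = R$5,551.00
  R$402.87 + 31.39% × (R$5,551.00 − R$3,600.00) = R$402.87 + 31.39% × R$1,951.00 = R$1,015.29
Solidarity Surcharge: 5% × R$5,875.00 = R$293.75
Long-Term Care Levy: cap R$253,750.00 − YTD R$250,825.00 = R$2,925.00 subject; 1% × R$2,925.00 = R$29.25
Total: R$1,015.29 + R$293.75 + R$29.25 = R$1,338.29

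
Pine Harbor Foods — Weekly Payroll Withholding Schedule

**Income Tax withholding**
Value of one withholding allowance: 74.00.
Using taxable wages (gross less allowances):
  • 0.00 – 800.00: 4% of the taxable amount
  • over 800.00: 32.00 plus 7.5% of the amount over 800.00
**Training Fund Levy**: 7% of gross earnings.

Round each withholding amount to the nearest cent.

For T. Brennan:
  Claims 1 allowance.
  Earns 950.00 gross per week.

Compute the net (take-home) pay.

845.80

Income Tax: taxable = 950.00 − 1×74.00 = 876.00
  32.00 + 7.5% × (876.00 − 800.00) = 32.00 + 7.5% × 76.00 = 37.70
Training Fund Levy: 7% × 950.00 = 66.50
Total withheld: 37.70 + 66.50 = 104.20
Net pay: 950.00 − 104.20 = 845.80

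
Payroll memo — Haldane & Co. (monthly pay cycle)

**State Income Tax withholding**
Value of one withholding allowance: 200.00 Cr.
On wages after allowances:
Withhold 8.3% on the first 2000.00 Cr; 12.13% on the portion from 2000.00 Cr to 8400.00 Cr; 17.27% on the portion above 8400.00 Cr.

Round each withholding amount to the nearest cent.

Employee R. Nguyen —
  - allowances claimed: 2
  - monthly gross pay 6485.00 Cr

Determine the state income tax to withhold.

State Income Tax: taxable = 6485.00 Cr − 2×200.00 Cr = 6085.00 Cr
  166.00 Cr + 12.13% × (6085.00 Cr − 2000.00 Cr) = 166.00 Cr + 12.13% × 4085.00 Cr = 661.51 Cr

661.51 Cr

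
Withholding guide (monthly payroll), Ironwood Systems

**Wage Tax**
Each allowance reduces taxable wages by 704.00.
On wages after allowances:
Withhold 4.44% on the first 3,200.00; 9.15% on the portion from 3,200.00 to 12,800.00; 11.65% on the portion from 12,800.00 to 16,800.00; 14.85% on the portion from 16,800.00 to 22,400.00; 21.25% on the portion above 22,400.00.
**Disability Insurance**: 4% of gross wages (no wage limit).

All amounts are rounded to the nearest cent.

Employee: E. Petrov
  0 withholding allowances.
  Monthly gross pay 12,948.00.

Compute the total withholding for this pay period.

Wage Tax: taxable = 12,948.00
  1,020.48 + 11.65% × (12,948.00 − 12,800.00) = 1,020.48 + 11.65% × 148.00 = 1,037.72
Disability Insurance: 4% × 12,948.00 = 517.92
Total: 1,037.72 + 517.92 = 1,555.64

1,555.64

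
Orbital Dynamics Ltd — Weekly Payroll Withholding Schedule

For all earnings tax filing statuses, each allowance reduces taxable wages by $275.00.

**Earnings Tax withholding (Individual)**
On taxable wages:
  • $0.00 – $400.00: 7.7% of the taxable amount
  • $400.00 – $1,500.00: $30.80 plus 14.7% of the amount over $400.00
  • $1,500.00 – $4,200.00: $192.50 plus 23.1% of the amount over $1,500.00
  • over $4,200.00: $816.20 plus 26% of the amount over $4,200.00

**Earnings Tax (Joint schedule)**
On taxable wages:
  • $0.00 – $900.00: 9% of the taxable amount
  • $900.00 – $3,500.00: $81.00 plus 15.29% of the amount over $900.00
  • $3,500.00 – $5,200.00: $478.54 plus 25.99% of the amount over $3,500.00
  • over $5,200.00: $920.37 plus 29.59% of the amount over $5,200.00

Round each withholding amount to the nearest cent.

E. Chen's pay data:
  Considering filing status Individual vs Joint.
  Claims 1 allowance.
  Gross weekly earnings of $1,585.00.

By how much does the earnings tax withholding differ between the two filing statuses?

Earnings Tax (Individual): taxable = $1,585.00 − 1×$275.00 = $1,310.00
  $30.80 + 14.7% × ($1,310.00 − $400.00) = $30.80 + 14.7% × $910.00 = $164.57
Earnings Tax (Joint): taxable = $1,585.00 − 1×$275.00 = $1,310.00
  $81.00 + 15.29% × ($1,310.00 − $900.00) = $81.00 + 15.29% × $410.00 = $143.69
Difference: |$164.57 − $143.69| = $20.88 (higher under Individual)

$20.88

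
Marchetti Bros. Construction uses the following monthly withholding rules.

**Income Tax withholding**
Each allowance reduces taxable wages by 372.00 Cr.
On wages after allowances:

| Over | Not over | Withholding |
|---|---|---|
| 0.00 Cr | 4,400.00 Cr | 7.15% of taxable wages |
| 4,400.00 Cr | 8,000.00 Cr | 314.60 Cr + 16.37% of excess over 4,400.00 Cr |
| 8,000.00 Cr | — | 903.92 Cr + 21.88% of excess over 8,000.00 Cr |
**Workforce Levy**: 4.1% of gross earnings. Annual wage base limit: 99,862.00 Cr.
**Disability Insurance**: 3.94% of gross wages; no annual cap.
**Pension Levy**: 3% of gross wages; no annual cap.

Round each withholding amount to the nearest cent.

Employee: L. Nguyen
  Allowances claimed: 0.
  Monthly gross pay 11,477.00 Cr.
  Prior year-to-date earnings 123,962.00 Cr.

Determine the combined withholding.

Income Tax: taxable = 11,477.00 Cr
  903.92 Cr + 21.88% × (11,477.00 Cr − 8,000.00 Cr) = 903.92 Cr + 21.88% × 3,477.00 Cr = 1,664.69 Cr
Workforce Levy: YTD 123,962.00 Cr ≥ cap 99,862.00 Cr → 0.00 Cr
Disability Insurance: 3.94% × 11,477.00 Cr = 452.19 Cr
Pension Levy: 3% × 11,477.00 Cr = 344.31 Cr
Total: 1,664.69 Cr + 0.00 Cr + 452.19 Cr + 344.31 Cr = 2,461.19 Cr

2,461.19 Cr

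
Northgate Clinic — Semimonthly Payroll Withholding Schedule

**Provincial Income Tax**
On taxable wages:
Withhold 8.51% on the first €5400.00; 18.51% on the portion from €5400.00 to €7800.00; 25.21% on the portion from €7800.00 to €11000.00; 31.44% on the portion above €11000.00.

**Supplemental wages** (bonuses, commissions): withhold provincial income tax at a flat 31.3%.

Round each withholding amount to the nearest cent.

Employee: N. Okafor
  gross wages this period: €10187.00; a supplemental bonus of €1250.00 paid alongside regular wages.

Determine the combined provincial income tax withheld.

Provincial Income Tax: taxable = €10187.00
  €903.78 + 25.21% × (€10187.00 − €7800.00) = €903.78 + 25.21% × €2387.00 = €1505.54
Supplemental (31.3% flat on bonus): 31.3% × €1250.00 = €391.25
Total provincial income tax: €1505.54 + €391.25 = €1896.79

€1896.79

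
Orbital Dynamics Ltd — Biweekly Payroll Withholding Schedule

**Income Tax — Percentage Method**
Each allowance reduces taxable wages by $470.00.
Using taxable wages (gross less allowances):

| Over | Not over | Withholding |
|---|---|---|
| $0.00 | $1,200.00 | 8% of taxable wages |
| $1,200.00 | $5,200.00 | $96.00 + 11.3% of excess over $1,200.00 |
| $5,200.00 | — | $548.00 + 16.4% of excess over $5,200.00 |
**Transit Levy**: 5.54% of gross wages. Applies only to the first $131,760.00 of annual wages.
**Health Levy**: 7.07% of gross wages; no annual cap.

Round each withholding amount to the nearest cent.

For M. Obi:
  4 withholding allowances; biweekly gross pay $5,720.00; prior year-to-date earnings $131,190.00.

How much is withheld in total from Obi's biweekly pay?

Income Tax: taxable = $5,720.00 − 4×$470.00 = $3,840.00
  $96.00 + 11.3% × ($3,840.00 − $1,200.00) = $96.00 + 11.3% × $2,640.00 = $394.32
Transit Levy: cap $131,760.00 − YTD $131,190.00 = $570.00 subject; 5.54% × $570.00 = $31.58
Health Levy: 7.07% × $5,720.00 = $404.40
Total: $394.32 + $31.58 + $404.40 = $830.30

$830.30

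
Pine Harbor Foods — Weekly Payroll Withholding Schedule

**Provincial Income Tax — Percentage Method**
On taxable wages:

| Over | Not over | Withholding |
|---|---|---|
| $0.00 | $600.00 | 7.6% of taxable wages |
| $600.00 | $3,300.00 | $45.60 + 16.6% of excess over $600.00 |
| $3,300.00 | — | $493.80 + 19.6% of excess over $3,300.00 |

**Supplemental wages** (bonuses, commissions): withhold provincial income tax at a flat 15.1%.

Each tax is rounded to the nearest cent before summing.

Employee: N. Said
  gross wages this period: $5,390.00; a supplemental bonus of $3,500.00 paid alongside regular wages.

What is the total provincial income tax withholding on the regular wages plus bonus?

Provincial Income Tax: taxable = $5,390.00
  $493.80 + 19.6% × ($5,390.00 − $3,300.00) = $493.80 + 19.6% × $2,090.00 = $903.44
Supplemental (15.1% flat on bonus): 15.1% × $3,500.00 = $528.50
Total provincial income tax: $903.44 + $528.50 = $1,431.94

$1,431.94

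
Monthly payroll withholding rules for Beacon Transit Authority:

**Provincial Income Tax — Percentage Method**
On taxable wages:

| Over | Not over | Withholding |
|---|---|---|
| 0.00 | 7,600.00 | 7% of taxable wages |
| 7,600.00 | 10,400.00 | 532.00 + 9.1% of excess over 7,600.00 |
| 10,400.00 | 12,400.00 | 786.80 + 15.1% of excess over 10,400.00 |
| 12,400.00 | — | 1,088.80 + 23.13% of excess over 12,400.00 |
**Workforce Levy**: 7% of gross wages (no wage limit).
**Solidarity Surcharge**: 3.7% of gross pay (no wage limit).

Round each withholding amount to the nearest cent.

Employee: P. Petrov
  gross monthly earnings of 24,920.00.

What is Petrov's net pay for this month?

Provincial Income Tax: taxable = 24,920.00
  1,088.80 + 23.13% × (24,920.00 − 12,400.00) = 1,088.80 + 23.13% × 12,520.00 = 3,984.68
Workforce Levy: 7% × 24,920.00 = 1,744.40
Solidarity Surcharge: 3.7% × 24,920.00 = 922.04
Total withheld: 3,984.68 + 1,744.40 + 922.04 = 6,651.12
Net pay: 24,920.00 − 6,651.12 = 18,268.88

18,268.88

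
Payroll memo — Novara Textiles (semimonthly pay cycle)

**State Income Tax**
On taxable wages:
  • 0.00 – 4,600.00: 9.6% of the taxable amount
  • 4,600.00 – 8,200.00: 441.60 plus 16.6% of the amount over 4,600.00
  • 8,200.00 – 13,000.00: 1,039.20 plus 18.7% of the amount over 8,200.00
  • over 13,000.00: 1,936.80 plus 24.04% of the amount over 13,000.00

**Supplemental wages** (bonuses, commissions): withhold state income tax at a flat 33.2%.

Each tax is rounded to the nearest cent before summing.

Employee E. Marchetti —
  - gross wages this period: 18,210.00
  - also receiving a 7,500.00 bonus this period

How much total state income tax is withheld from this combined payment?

5,679.28

State Income Tax: taxable = 18,210.00
  1,936.80 + 24.04% × (18,210.00 − 13,000.00) = 1,936.80 + 24.04% × 5,210.00 = 3,189.28
Supplemental (33.2% flat on bonus): 33.2% × 7,500.00 = 2,490.00
Total state income tax: 3,189.28 + 2,490.00 = 5,679.28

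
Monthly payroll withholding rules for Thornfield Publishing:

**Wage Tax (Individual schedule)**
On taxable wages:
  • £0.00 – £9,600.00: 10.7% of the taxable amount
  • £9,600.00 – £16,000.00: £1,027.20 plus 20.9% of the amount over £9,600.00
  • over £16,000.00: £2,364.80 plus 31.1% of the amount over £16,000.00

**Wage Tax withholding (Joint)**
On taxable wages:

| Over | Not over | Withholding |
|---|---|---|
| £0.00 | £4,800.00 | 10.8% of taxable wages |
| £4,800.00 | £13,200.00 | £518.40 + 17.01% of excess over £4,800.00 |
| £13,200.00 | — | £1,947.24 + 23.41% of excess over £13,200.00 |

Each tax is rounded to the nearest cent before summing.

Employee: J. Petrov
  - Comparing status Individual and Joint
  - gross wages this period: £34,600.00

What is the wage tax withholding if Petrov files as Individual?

Wage Tax (Individual): taxable = £34,600.00
  £2,364.80 + 31.1% × (£34,600.00 − £16,000.00) = £2,364.80 + 31.1% × £18,600.00 = £8,149.40

£8,149.40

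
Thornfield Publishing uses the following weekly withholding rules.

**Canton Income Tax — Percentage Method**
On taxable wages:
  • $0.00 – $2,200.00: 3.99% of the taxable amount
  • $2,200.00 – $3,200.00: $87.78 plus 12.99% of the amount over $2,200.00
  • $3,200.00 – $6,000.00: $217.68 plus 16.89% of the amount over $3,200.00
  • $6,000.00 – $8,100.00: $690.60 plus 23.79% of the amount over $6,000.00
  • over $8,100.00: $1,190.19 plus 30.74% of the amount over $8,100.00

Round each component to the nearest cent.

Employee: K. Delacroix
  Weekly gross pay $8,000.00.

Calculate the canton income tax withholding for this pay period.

Canton Income Tax: taxable = $8,000.00
  $690.60 + 23.79% × ($8,000.00 − $6,000.00) = $690.60 + 23.79% × $2,000.00 = $1,166.40

$1,166.40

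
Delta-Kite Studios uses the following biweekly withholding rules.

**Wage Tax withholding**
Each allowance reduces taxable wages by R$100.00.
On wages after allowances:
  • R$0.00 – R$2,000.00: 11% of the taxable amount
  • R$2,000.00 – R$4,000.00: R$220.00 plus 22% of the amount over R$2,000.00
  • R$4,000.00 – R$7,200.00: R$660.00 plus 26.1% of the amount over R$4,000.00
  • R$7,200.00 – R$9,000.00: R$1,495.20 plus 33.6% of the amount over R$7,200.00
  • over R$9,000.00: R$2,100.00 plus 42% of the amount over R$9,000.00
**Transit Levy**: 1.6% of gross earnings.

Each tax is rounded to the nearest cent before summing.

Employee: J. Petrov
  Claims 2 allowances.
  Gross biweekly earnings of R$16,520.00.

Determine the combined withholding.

Wage Tax: taxable = R$16,520.00 − 2×R$100.00 = R$16,320.00
  R$2,100.00 + 42% × (R$16,320.00 − R$9,000.00) = R$2,100.00 + 42% × R$7,320.00 = R$5,174.40
Transit Levy: 1.6% × R$16,520.00 = R$264.32
Total: R$5,174.40 + R$264.32 = R$5,438.72

R$5,438.72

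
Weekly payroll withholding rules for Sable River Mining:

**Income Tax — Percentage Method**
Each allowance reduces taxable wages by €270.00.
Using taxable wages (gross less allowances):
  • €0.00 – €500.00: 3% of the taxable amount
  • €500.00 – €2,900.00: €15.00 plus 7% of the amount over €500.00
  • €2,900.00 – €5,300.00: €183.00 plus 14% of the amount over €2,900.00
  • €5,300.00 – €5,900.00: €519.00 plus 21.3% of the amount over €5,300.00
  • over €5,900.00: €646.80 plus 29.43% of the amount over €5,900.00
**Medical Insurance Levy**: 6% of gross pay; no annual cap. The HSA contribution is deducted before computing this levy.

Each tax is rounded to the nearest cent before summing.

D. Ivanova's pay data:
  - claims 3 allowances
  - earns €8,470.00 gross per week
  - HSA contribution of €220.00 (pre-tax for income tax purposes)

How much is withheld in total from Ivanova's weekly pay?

€1,595.02

Income Tax: taxable = €8,470.00 − €220.00 − 3×€270.00 = €7,440.00
  €646.80 + 29.43% × (€7,440.00 − €5,900.00) = €646.80 + 29.43% × €1,540.00 = €1,100.02
Medical Insurance Levy: 6% × €8,250.00 = €495.00
Total: €1,100.02 + €495.00 = €1,595.02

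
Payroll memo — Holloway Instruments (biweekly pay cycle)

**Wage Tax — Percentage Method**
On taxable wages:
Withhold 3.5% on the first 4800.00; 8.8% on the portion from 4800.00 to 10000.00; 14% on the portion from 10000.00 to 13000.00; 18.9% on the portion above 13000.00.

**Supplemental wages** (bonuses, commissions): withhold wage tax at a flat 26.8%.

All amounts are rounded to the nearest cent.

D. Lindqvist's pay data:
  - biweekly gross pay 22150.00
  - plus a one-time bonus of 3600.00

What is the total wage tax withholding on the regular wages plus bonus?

3739.75

Wage Tax: taxable = 22150.00
  1045.60 + 18.9% × (22150.00 − 13000.00) = 1045.60 + 18.9% × 9150.00 = 2774.95
Supplemental (26.8% flat on bonus): 26.8% × 3600.00 = 964.80
Total wage tax: 2774.95 + 964.80 = 3739.75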